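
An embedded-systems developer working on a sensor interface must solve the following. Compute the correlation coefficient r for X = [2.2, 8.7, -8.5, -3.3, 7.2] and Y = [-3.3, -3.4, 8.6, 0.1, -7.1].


Pearson correlation coefficient (population):
r = cov(X,Y) / (std(X) * std(Y))
Mean X = 1.26, Mean Y = -1.02
Cov(X,Y) = -30.9928
Std(X) = 6.443167, Std(Y) = 5.32218
r = -0.9038

-0.9038


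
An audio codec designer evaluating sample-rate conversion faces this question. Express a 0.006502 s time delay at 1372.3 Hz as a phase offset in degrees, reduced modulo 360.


Phase shift from frequency and time delay:
phi = 360 * f * t_delay
    = 360 * 1372.3 * 0.006502
    = 3212.17 degrees
    mod 360 = 332.17 degrees

332.17 degrees


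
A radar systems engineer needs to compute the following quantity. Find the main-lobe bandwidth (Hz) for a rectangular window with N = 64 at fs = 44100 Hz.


Main lobe width for a rectangular window:
Width = 2 * fs / N
      = 2 * 44100 / 64
      = 88200 / 64
      = 1378.125 Hz

1378.125 Hz


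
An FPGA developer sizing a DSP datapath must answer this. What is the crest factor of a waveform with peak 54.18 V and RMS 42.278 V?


Crest factor is the ratio of peak to RMS:
CF = V_peak / V_rms
   = 54.18 / 42.278
   = 1.2815

1.2815


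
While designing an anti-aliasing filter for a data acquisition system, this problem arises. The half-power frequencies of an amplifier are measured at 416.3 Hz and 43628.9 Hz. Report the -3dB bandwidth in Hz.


Bandwidth is the difference of -3dB frequencies:
BW = f_high - f_low
   = 43628.9 - 416.3
   = 43212.6 Hz

43212.6 Hz


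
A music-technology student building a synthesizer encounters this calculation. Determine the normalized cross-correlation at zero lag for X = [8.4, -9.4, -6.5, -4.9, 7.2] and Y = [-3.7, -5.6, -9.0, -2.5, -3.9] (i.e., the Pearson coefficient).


Pearson correlation coefficient (population):
r = cov(X,Y) / (std(X) * std(Y))
Mean X = -1.04, Mean Y = -4.94
Cov(X,Y) = 7.7084
Std(X) = 7.370373, Std(Y) = 2.257964
r = 0.4632

0.4632


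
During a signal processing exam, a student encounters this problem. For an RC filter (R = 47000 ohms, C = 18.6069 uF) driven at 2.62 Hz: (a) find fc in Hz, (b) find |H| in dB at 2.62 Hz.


Step 1 — cutoff frequency:
fc = 1 / (2*pi*R*C)
C = 18.6069 uF = 1.86069e-05 F
fc = 1 / (2*pi*47000*1.86069e-05)
   = 0.18199 Hz

Step 2 — magnitude at f = 2.62 Hz:
|H(f)| = 1 / sqrt(1 + (f/fc)^2)
f/fc = 2.62 / 0.18199 = 14.396395
|H| = 1 / sqrt(1 + 207.256189) = 0.0692949
|H|_dB = 20*log10(0.0692949) = -23.19 dB

fc = 0.18199 Hz; |H(2.62 Hz)| = -23.19 dB


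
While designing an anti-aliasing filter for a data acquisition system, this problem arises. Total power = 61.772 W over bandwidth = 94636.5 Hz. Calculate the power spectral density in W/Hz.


Power spectral density:
PSD = P / BW
    = 61.772 / 94636.5
    = 0.00065273 W/Hz

0.00065273 W/Hz


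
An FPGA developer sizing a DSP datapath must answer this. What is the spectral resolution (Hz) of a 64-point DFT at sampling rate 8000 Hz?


DFT frequency resolution:
df = fs / N
   = 8000 / 64
   = 125.0 Hz

125.0 Hz


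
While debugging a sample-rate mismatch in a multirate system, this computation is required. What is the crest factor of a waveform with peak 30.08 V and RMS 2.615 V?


Crest factor is the ratio of peak to RMS:
CF = V_peak / V_rms
   = 30.08 / 2.615
   = 11.5029

11.5029


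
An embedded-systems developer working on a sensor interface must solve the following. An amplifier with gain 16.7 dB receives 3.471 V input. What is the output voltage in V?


Output voltage from dB gain:
V_out = V_in * 10^(gain_dB / 20)
      = 3.471 * 10^(16.7 / 20)
      = 3.471 * 6.839116
      = 23.7386 V

23.7386 V


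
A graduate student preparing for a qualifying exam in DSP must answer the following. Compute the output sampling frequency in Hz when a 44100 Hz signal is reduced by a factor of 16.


Decimation reduces the sample rate:
fs_out = fs_in / M
       = 44100 / 16
       = 2756.25 Hz

2756.25 Hz


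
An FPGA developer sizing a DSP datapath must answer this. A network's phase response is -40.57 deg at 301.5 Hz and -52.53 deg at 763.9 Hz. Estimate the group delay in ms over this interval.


Group delay from phase difference:
tau = -d(phi)/d(omega)
d(phi) = -11.96 deg = -0.208741 rad
d(omega) = 2*pi*(763.9 - 301.5) = 2905.3449 rad/s
tau = -(-0.208741) / 2905.3449
    = 0.0718 ms

0.0718 ms


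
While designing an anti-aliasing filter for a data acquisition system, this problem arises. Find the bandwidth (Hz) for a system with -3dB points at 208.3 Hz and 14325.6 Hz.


Bandwidth is the difference of -3dB frequencies:
BW = f_high - f_low
   = 14325.6 - 208.3
   = 14117.3 Hz

14117.3 Hz


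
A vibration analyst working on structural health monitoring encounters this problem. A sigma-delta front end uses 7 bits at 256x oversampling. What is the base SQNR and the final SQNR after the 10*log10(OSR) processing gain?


Step 1 — baseline SQNR at Nyquist:
SQNR_base = 6.02*N + 1.76
          = 6.02*7 + 1.76
          = 43.9 dB

Step 2 — oversampling processing gain:
G = 10*log10(OSR) = 10*log10(256) = 24.08 dB

Step 3 — total:
SQNR_total = 43.9 + 24.08 = 67.98 dB

Base SQNR = 43.9 dB; oversampled SQNR = 67.98 dB


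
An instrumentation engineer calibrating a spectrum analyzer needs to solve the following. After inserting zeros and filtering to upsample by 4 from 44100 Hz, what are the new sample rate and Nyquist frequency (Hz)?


Step 1 — output sample rate after interpolation by L:
fs_out = L * fs_in = 4 * 44100 = 176400 Hz

Step 2 — Nyquist frequency of the output stream:
f_Nyq = fs_out / 2 = 176400 / 2 = 88200.0 Hz

fs_out = 176400 Hz; f_Nyquist = 88200.0 Hz


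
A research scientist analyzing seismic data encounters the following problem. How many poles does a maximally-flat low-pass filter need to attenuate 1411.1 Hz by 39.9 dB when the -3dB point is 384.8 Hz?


Butterworth filter order formula:
n = log10(10^(A/10) - 1) / (2 * log10(f_stop/f_pass))
10^(39.9/10) - 1 = 9771.3722
f_stop/f_pass = 1411.1 / 384.8 = 3.6671
n = 3.5352 -> ceil = 4

4


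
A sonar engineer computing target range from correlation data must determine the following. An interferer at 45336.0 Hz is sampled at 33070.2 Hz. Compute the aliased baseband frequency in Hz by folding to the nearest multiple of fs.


Compute the nearest integer multiple of fs to the signal:
n = round(45336.0 / 33070.2) = 1
f_alias = |45336.0 - 1 * 33070.2|
        = |45336.0 - 33070.2|
        = 12265.8 Hz

12265.8


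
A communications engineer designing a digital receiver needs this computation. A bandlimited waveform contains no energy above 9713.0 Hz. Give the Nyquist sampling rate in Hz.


The Nyquist rate is twice the maximum frequency component.
fs_min = 2 * fmax
      = 2 * 9713.0
      = 19426.0 Hz

19426.0


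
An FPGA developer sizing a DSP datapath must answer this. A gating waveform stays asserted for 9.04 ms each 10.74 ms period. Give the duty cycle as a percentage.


Duty cycle as a percentage:
DC = (t_on / T) * 100
   = (9.04 / 10.74) * 100
   = 0.841713 * 100
   = 84.17 %

84.17 %


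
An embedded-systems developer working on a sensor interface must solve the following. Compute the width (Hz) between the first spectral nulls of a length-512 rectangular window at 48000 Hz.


Main lobe width for a rectangular window:
Width = 2 * fs / N
      = 2 * 48000 / 512
      = 96000 / 512
      = 187.5 Hz

187.5 Hz


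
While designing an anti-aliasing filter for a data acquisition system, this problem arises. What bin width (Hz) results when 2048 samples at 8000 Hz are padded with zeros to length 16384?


Frequency resolution after zero-padding:
N_padded = 2048 * 8 = 16384
df = fs / N_padded
   = 8000 / 16384
   = 0.4883 Hz

0.4883 Hz


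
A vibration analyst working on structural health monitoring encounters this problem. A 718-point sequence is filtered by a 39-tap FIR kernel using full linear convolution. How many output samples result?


Linear convolution output length:
L = N + M - 1
  = 718 + 39 - 1
  = 756 samples

756


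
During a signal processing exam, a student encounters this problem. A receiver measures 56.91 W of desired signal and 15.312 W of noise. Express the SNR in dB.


SNR in decibels:
SNR = 10 * log10(Ps / Pn)
    = 10 * log10(56.91 / 15.312)
    = 10 * log10(3.7167)
    = 10 * 0.5702
    = 5.7 dB

5.7 dB


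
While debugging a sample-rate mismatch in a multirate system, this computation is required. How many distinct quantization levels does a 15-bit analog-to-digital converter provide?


Number of quantization levels = 2^N
= 2^15
= 32768

32768


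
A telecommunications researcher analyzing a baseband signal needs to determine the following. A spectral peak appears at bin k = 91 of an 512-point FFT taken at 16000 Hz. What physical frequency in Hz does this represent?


Frequency of DFT bin k:
f_k = k * fs / N
    = 91 * 16000 / 512
    = 1456000 / 512
    = 2843.75 Hz

2843.75 Hz


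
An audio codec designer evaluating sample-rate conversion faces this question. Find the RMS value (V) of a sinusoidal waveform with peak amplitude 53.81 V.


RMS voltage for a sinusoidal waveform:
V_rms = V_peak / sqrt(2)
      = 53.81 / 1.414214
      = 38.049 V

38.049 V


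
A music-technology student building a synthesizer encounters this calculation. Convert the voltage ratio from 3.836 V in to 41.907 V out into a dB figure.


Voltage gain in dB:
G = 20 * log10(Vout / Vin)
  = 20 * log10(41.907 / 3.836)
  = 20 * log10(10.924661)
  = 20 * 1.038408
  = 20.77 dB

20.77 dB


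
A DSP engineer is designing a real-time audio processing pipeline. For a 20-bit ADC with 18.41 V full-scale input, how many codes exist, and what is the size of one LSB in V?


Step 1 — number of quantization levels:
L = 2^N = 2^20 = 1048576

Step 2 — LSB step size:
delta = Vfs / L
      = 18.41 / 1048576
      = 1.756e-05 V

Levels = 1048576; step size = 1.756e-05 V


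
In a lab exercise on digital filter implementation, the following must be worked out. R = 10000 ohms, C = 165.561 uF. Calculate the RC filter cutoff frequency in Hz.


Cutoff frequency of a first-order RC filter:
fc = 1 / (2 * pi * R * C)
C = 165.561 uF = 0.000165561 F
fc = 1 / (2 * pi * 10000 * 0.000165561)
   = 1 / 10.40250442642
   = 0.096131 Hz

0.096131 Hz


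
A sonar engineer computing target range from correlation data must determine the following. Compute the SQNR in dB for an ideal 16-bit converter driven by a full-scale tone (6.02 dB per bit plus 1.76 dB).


Theoretical SNR for a full-scale sinusoid:
SNR = 6.02 * N + 1.76
    = 6.02 * 16 + 1.76
    = 96.32 + 1.76
    = 98.08 dB

98.08 dB


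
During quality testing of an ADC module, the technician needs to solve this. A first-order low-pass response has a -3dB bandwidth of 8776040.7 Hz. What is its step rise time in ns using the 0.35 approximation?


Rise time from bandwidth relationship:
tr = 0.35 / BW
   = 0.35 / 8776040.7
   = 3.988131003e-08 s
   = 39.8813 ns

39.8813 ns


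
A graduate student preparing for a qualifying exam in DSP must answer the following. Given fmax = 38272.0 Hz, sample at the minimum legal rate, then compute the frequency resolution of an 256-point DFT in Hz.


Step 1 — Nyquist sampling rate:
fs = 2 * fmax = 2 * 38272.0 = 76544.0 Hz

Step 2 — DFT bin spacing:
df = fs / N = 76544.0 / 256 = 299.0 Hz

299.0 Hz


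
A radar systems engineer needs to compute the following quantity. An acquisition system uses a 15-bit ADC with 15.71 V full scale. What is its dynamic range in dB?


Dynamic range from full-scale to LSB:
V_min = V_max / 2^bits = 15.71 / 2^15
DR = 20 * log10(V_max / V_min)
   = 20 * log10(2^15)
   = 20 * 15 * log10(2)
   = 90.31 dB

90.31 dB


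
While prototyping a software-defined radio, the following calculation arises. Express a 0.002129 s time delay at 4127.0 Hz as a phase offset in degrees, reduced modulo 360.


Phase shift from frequency and time delay:
phi = 360 * f * t_delay
    = 360 * 4127.0 * 0.002129
    = 3163.1 degrees
    mod 360 = 283.1 degrees

283.1 degrees


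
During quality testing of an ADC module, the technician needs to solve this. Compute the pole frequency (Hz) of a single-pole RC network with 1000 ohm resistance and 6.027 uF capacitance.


Cutoff frequency of a first-order RC filter:
fc = 1 / (2 * pi * R * C)
C = 6.027 uF = 6.027e-06 F
fc = 1 / (2 * pi * 1000 * 6.027e-06)
   = 1 / 0.037868757846371
   = 26.406992 Hz

26.406992 Hz


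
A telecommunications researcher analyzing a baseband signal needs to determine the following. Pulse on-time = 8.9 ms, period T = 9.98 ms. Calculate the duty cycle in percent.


Duty cycle as a percentage:
DC = (t_on / T) * 100
   = (8.9 / 9.98) * 100
   = 0.891784 * 100
   = 89.18 %

89.18 %


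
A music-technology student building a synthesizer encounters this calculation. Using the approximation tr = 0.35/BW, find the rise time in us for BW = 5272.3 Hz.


Rise time from bandwidth relationship:
tr = 0.35 / BW
   = 0.35 / 5272.3
   = 6.638468979e-05 s
   = 66.3847 us

66.3847 us


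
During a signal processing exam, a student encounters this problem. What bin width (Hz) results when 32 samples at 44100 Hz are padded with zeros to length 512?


Frequency resolution after zero-padding:
N_padded = 32 * 16 = 512
df = fs / N_padded
   = 44100 / 512
   = 86.1328 Hz

86.1328 Hz


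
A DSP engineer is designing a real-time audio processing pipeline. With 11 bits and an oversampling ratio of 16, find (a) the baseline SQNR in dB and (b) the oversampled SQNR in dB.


Step 1 — baseline SQNR at Nyquist:
SQNR_base = 6.02*N + 1.76
          = 6.02*11 + 1.76
          = 67.98 dB

Step 2 — oversampling processing gain:
G = 10*log10(OSR) = 10*log10(16) = 12.04 dB

Step 3 — total:
SQNR_total = 67.98 + 12.04 = 80.02 dB

Base SQNR = 67.98 dB; oversampled SQNR = 80.02 dB


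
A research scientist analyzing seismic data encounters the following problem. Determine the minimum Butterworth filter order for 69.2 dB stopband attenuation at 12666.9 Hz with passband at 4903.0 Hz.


Butterworth filter order formula:
n = log10(10^(A/10) - 1) / (2 * log10(f_stop/f_pass))
10^(69.2/10) - 1 = 8317636.711
f_stop/f_pass = 12666.9 / 4903.0 = 2.5835
n = 8.3938 -> ceil = 9

9


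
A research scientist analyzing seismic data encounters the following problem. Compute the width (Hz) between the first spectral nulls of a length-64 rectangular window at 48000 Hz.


Main lobe width for a rectangular window:
Width = 2 * fs / N
      = 2 * 48000 / 64
      = 96000 / 64
      = 1500.0 Hz

1500.0 Hz


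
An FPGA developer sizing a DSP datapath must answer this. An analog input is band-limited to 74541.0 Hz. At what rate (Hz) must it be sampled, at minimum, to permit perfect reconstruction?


The Nyquist rate is twice the maximum frequency component.
fs_min = 2 * fmax
      = 2 * 74541.0
      = 149082.0 Hz

149082.0


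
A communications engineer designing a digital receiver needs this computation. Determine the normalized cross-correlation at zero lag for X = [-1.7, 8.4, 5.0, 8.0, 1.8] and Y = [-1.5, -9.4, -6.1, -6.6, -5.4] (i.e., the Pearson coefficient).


Pearson correlation coefficient (population):
r = cov(X,Y) / (std(X) * std(Y))
Mean X = 4.3, Mean Y = -5.8
Cov(X,Y) = -8.946
Std(X) = 3.827271, Std(Y) = 2.543226
r = -0.9191

-0.9191


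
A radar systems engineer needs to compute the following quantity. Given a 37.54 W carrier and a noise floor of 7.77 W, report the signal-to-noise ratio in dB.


SNR in decibels:
SNR = 10 * log10(Ps / Pn)
    = 10 * log10(37.54 / 7.77)
    = 10 * log10(4.8314)
    = 10 * 0.6841
    = 6.84 dB

6.84 dB


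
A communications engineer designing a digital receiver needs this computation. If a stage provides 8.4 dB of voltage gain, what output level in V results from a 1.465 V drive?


Output voltage from dB gain:
V_out = V_in * 10^(gain_dB / 20)
      = 1.465 * 10^(8.4 / 20)
      = 1.465 * 2.630268
      = 3.8533 V

3.8533 V


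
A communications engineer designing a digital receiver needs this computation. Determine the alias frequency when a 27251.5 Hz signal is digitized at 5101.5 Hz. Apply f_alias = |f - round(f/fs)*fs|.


Compute the nearest integer multiple of fs to the signal:
n = round(27251.5 / 5101.5) = 5
f_alias = |27251.5 - 5 * 5101.5|
        = |27251.5 - 25507.5|
        = 1744.0 Hz

1744.0


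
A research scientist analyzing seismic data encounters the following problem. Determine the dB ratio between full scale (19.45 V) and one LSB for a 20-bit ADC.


Dynamic range from full-scale to LSB:
V_min = V_max / 2^bits = 19.45 / 2^20
DR = 20 * log10(V_max / V_min)
   = 20 * log10(2^20)
   = 20 * 20 * log10(2)
   = 120.41 dB

120.41 dB


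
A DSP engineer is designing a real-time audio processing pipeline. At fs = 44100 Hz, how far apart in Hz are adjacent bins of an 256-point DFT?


DFT frequency resolution:
df = fs / N
   = 44100 / 256
   = 172.2656 Hz

172.2656 Hz


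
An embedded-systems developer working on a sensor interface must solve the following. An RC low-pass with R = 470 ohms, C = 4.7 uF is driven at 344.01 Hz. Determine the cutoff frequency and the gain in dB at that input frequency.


Step 1 — cutoff frequency:
fc = 1 / (2*pi*R*C)
C = 4.7 uF = 4.7e-06 F
fc = 1 / (2*pi*470*4.7e-06)
   = 72.0484 Hz

Step 2 — magnitude at f = 344.01 Hz:
|H(f)| = 1 / sqrt(1 + (f/fc)^2)
f/fc = 344.01 / 72.0484 = 4.774707
|H| = 1 / sqrt(1 + 22.797827) = 0.2049894
|H|_dB = 20*log10(0.2049894) = -13.77 dB

fc = 72.0484 Hz; |H(344.01 Hz)| = -13.77 dB


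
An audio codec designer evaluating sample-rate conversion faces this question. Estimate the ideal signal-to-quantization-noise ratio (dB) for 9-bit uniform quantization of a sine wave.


Theoretical SNR for a full-scale sinusoid:
SNR = 6.02 * N + 1.76
    = 6.02 * 9 + 1.76
    = 54.18 + 1.76
    = 55.94 dB

55.94 dB


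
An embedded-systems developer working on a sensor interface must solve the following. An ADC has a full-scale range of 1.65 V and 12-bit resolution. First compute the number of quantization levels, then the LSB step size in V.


Step 1 — number of quantization levels:
L = 2^N = 2^12 = 4096

Step 2 — LSB step size:
delta = Vfs / L
      = 1.65 / 4096
      = 0.00040283 V

Levels = 4096; step size = 0.00040283 V


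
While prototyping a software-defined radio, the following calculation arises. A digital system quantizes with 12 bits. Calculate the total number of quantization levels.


Number of quantization levels = 2^N
= 2^12
= 4096

4096


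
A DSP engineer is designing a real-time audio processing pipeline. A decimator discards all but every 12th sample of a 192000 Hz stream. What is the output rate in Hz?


Decimation reduces the sample rate:
fs_out = fs_in / M
       = 192000 / 12
       = 16000.0 Hz

16000.0 Hz


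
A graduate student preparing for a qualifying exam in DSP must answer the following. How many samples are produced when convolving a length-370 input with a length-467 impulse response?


Linear convolution output length:
L = N + M - 1
  = 370 + 467 - 1
  = 836 samples

836


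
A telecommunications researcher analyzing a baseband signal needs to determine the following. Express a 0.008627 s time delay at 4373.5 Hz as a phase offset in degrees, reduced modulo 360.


Phase shift from frequency and time delay:
phi = 360 * f * t_delay
    = 360 * 4373.5 * 0.008627
    = 13582.87 degrees
    mod 360 = 262.87 degrees

262.87 degrees


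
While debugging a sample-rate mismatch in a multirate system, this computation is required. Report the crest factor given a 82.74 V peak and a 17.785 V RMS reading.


Crest factor is the ratio of peak to RMS:
CF = V_peak / V_rms
   = 82.74 / 17.785
   = 4.6522

4.6522


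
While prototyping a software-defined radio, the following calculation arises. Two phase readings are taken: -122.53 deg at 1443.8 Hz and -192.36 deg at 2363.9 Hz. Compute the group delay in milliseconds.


Group delay from phase difference:
tau = -d(phi)/d(omega)
d(phi) = -69.83 deg = -1.218763 rad
d(omega) = 2*pi*(2363.9 - 1443.8) = 5781.1588 rad/s
tau = -(-1.218763) / 5781.1588
    = 0.2108 ms

0.2108 ms


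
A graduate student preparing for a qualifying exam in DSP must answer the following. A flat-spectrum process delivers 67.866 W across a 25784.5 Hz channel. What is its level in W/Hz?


Power spectral density:
PSD = P / BW
    = 67.866 / 25784.5
    = 0.00263205 W/Hz

0.00263205 W/Hz


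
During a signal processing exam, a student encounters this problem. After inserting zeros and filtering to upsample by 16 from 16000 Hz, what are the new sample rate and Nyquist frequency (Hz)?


Step 1 — output sample rate after interpolation by L:
fs_out = L * fs_in = 16 * 16000 = 256000 Hz

Step 2 — Nyquist frequency of the output stream:
f_Nyq = fs_out / 2 = 256000 / 2 = 128000.0 Hz

fs_out = 256000 Hz; f_Nyquist = 128000.0 Hz


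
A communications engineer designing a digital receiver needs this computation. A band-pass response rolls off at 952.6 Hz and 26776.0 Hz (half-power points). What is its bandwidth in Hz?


Bandwidth is the difference of -3dB frequencies:
BW = f_high - f_low
   = 26776.0 - 952.6
   = 25823.4 Hz

25823.4 Hz


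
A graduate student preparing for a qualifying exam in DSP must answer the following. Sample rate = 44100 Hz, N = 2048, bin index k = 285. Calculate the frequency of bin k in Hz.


Frequency of DFT bin k:
f_k = k * fs / N
    = 285 * 44100 / 2048
    = 12568500 / 2048
    = 6136.963 Hz

6136.963 Hz


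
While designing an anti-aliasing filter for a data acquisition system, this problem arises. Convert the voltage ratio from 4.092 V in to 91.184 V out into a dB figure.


Voltage gain in dB:
G = 20 * log10(Vout / Vin)
  = 20 * log10(91.184 / 4.092)
  = 20 * log10(22.28348)
  = 20 * 1.347983
  = 26.96 dB

26.96 dB


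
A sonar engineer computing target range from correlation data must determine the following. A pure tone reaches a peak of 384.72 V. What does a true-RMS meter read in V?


RMS voltage for a sinusoidal waveform:
V_rms = V_peak / sqrt(2)
      = 384.72 / 1.414214
      = 272.038 V

272.038 V


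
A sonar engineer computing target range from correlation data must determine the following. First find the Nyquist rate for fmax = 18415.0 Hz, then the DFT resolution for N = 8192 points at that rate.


Step 1 — Nyquist sampling rate:
fs = 2 * fmax = 2 * 18415.0 = 36830.0 Hz

Step 2 — DFT bin spacing:
df = fs / N = 36830.0 / 8192 = 4.4958 Hz

4.4958 Hz


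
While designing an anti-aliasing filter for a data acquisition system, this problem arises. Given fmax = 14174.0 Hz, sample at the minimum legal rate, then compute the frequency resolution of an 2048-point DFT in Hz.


Step 1 — Nyquist sampling rate:
fs = 2 * fmax = 2 * 14174.0 = 28348.0 Hz

Step 2 — DFT bin spacing:
df = fs / N = 28348.0 / 2048 = 13.8418 Hz

13.8418 Hz


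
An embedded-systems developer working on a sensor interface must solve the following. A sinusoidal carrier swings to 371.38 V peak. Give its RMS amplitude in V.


RMS voltage for a sinusoidal waveform:
V_rms = V_peak / sqrt(2)
      = 371.38 / 1.414214
      = 262.605 V

262.605 V


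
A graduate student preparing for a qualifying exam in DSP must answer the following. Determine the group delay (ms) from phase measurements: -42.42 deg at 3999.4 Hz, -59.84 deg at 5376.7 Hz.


Group delay from phase difference:
tau = -d(phi)/d(omega)
d(phi) = -17.42 deg = -0.304036 rad
d(omega) = 2*pi*(5376.7 - 3999.4) = 8653.8311 rad/s
tau = -(-0.304036) / 8653.8311
    = 0.0351 ms

0.0351 ms


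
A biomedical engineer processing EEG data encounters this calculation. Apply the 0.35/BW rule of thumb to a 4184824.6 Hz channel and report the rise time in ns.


Rise time from bandwidth relationship:
tr = 0.35 / BW
   = 0.35 / 4184824.6
   = 8.363552441e-08 s
   = 83.6355 ns

83.6355 ns


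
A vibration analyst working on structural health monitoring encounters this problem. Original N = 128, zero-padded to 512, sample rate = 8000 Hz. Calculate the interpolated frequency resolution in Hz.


Frequency resolution after zero-padding:
N_padded = 128 * 4 = 512
df = fs / N_padded
   = 8000 / 512
   = 15.625 Hz

15.625 Hz


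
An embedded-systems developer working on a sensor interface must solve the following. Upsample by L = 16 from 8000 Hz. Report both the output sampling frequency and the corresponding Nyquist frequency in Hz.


Step 1 — output sample rate after interpolation by L:
fs_out = L * fs_in = 16 * 8000 = 128000 Hz

Step 2 — Nyquist frequency of the output stream:
f_Nyq = fs_out / 2 = 128000 / 2 = 64000.0 Hz

fs_out = 128000 Hz; f_Nyquist = 64000.0 Hz


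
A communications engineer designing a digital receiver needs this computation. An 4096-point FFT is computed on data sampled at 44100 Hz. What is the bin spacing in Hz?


DFT frequency resolution:
df = fs / N
   = 44100 / 4096
   = 10.7666 Hz

10.7666 Hz


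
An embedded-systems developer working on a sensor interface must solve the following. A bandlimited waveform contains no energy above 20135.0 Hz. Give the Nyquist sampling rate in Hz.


The Nyquist rate is twice the maximum frequency component.
fs_min = 2 * fmax
      = 2 * 20135.0
      = 40270.0 Hz

40270.0


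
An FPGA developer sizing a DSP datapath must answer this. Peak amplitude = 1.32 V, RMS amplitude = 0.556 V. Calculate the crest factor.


Crest factor is the ratio of peak to RMS:
CF = V_peak / V_rms
   = 1.32 / 0.556
   = 2.3741

2.3741


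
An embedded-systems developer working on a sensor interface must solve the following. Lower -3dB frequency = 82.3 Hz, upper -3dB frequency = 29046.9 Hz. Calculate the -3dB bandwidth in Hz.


Bandwidth is the difference of -3dB frequencies:
BW = f_high - f_low
   = 29046.9 - 82.3
   = 28964.6 Hz

28964.6 Hz


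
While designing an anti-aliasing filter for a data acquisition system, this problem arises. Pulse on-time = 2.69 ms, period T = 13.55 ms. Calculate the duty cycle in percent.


Duty cycle as a percentage:
DC = (t_on / T) * 100
   = (2.69 / 13.55) * 100
   = 0.198524 * 100
   = 19.85 %

19.85 %


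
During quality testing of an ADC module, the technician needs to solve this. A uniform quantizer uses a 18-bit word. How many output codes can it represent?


Number of quantization levels = 2^N
= 2^18
= 262144

262144


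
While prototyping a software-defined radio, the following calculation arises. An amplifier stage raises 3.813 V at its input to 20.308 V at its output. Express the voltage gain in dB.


Voltage gain in dB:
G = 20 * log10(Vout / Vin)
  = 20 * log10(20.308 / 3.813)
  = 20 * log10(5.32599)
  = 20 * 0.7264
  = 14.53 dB

14.53 dB


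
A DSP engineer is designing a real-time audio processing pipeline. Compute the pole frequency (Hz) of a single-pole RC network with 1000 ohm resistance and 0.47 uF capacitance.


Cutoff frequency of a first-order RC filter:
fc = 1 / (2 * pi * R * C)
C = 0.47 uF = 4.7e-07 F
fc = 1 / (2 * pi * 1000 * 4.7e-07)
   = 1 / 0.0029530970943744
   = 338.627538 Hz

338.627538 Hz


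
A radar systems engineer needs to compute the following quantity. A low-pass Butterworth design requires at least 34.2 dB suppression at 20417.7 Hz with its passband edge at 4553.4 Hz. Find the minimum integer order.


Butterworth filter order formula:
n = log10(10^(A/10) - 1) / (2 * log10(f_stop/f_pass))
10^(34.2/10) - 1 = 2629.268
f_stop/f_pass = 20417.7 / 4553.4 = 4.4841
n = 2.6239 -> ceil = 3

3


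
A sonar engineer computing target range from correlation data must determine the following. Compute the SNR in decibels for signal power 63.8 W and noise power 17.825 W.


SNR in decibels:
SNR = 10 * log10(Ps / Pn)
    = 10 * log10(63.8 / 17.825)
    = 10 * log10(3.5792)
    = 10 * 0.5538
    = 5.54 dB

5.54 dB


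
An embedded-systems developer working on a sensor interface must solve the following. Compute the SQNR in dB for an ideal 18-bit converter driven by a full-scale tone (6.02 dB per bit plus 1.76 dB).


Theoretical SNR for a full-scale sinusoid:
SNR = 6.02 * N + 1.76
    = 6.02 * 18 + 1.76
    = 108.36 + 1.76
    = 110.12 dB

110.12 dB


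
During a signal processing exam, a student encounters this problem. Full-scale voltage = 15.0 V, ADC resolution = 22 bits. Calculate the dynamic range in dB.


Dynamic range from full-scale to LSB:
V_min = V_max / 2^bits = 15.0 / 2^22
DR = 20 * log10(V_max / V_min)
   = 20 * log10(2^22)
   = 20 * 22 * log10(2)
   = 132.45 dB

132.45 dB


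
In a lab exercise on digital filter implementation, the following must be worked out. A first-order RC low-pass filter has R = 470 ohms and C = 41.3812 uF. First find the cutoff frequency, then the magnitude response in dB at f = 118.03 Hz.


Step 1 — cutoff frequency:
fc = 1 / (2*pi*R*C)
C = 41.3812 uF = 4.13812e-05 F
fc = 1 / (2*pi*470*4.13812e-05)
   = 8.18313 Hz

Step 2 — magnitude at f = 118.03 Hz:
|H(f)| = 1 / sqrt(1 + (f/fc)^2)
f/fc = 118.03 / 8.18313 = 14.423576
|H| = 1 / sqrt(1 + 208.039545) = 0.0691649
|H|_dB = 20*log10(0.0691649) = -23.2 dB

fc = 8.18313 Hz; |H(118.03 Hz)| = -23.2 dB


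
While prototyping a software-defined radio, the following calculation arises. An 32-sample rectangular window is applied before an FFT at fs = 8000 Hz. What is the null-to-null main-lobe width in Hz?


Main lobe width for a rectangular window:
Width = 2 * fs / N
      = 2 * 8000 / 32
      = 16000 / 32
      = 500.0 Hz

500.0 Hz


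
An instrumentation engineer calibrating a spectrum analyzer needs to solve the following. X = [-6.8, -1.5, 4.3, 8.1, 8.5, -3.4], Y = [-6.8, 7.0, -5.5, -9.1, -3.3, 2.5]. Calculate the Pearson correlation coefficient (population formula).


Pearson correlation coefficient (population):
r = cov(X,Y) / (std(X) * std(Y))
Mean X = 1.5333, Mean Y = -2.5333
Cov(X,Y) = -12.477222
Std(X) = 5.80651, Std(Y) = 5.581716
r = -0.385

-0.385


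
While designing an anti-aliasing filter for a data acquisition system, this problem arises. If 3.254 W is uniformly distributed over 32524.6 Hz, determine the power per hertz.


Power spectral density:
PSD = P / BW
    = 3.254 / 32524.6
    = 0.00010005 W/Hz

0.00010005 W/Hz


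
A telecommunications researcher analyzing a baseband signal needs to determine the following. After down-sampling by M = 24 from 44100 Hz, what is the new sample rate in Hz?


Decimation reduces the sample rate:
fs_out = fs_in / M
       = 44100 / 24
       = 1837.5 Hz

1837.5 Hz


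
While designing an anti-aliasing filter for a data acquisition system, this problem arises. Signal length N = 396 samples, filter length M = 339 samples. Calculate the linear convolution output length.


Linear convolution output length:
L = N + M - 1
  = 396 + 339 - 1
  = 734 samples

734


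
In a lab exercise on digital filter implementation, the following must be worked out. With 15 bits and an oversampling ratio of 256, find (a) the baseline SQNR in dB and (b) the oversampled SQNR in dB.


Step 1 — baseline SQNR at Nyquist:
SQNR_base = 6.02*N + 1.76
          = 6.02*15 + 1.76
          = 92.06 dB

Step 2 — oversampling processing gain:
G = 10*log10(OSR) = 10*log10(256) = 24.08 dB

Step 3 — total:
SQNR_total = 92.06 + 24.08 = 116.14 dB

Base SQNR = 92.06 dB; oversampled SQNR = 116.14 dB


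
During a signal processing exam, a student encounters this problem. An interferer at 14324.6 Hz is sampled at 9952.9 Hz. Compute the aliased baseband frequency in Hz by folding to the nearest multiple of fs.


Compute the nearest integer multiple of fs to the signal:
n = round(14324.6 / 9952.9) = 1
f_alias = |14324.6 - 1 * 9952.9|
        = |14324.6 - 9952.9|
        = 4371.7 Hz

4371.7


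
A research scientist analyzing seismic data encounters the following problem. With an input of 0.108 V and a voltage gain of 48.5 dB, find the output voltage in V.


Output voltage from dB gain:
V_out = V_in * 10^(gain_dB / 20)
      = 0.108 * 10^(48.5 / 20)
      = 0.108 * 266.072506
      = 28.7358 V

28.7358 V


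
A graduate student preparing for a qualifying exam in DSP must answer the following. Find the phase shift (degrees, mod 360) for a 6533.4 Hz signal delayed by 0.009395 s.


Phase shift from frequency and time delay:
phi = 360 * f * t_delay
    = 360 * 6533.4 * 0.009395
    = 22097.27 degrees
    mod 360 = 137.27 degrees

137.27 degrees


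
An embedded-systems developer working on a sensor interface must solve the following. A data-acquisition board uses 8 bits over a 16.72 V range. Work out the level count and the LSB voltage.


Step 1 — number of quantization levels:
L = 2^N = 2^8 = 256

Step 2 — LSB step size:
delta = Vfs / L
      = 16.72 / 256
      = 0.0653125 V

Levels = 256; step size = 0.0653125 V


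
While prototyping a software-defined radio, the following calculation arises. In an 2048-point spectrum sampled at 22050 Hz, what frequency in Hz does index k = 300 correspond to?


Frequency of DFT bin k:
f_k = k * fs / N
    = 300 * 22050 / 2048
    = 6615000 / 2048
    = 3229.98 Hz

3229.98 Hz


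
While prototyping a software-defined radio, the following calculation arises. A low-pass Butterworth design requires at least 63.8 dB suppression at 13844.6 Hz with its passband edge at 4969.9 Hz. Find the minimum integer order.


Butterworth filter order formula:
n = log10(10^(A/10) - 1) / (2 * log10(f_stop/f_pass))
10^(63.8/10) - 1 = 2398831.919
f_stop/f_pass = 13844.6 / 4969.9 = 2.7857
n = 7.1696 -> ceil = 8

8


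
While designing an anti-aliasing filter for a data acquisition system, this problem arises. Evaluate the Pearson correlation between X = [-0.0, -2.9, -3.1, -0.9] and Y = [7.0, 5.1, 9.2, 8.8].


Pearson correlation coefficient (population):
r = cov(X,Y) / (std(X) * std(Y))
Mean X = -1.725, Mean Y = 7.525
Cov(X,Y) = 0.173125
Std(X) = 1.316007, Std(Y) = 1.626922
r = 0.0809

0.0809


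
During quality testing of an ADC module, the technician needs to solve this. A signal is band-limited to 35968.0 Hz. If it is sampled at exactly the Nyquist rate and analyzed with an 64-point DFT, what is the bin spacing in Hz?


Step 1 — Nyquist sampling rate:
fs = 2 * fmax = 2 * 35968.0 = 71936.0 Hz

Step 2 — DFT bin spacing:
df = fs / N = 71936.0 / 64 = 1124.0 Hz

1124.0 Hz


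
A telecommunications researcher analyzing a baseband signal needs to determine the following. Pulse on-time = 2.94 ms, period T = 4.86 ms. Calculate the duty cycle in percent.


Duty cycle as a percentage:
DC = (t_on / T) * 100
   = (2.94 / 4.86) * 100
   = 0.604938 * 100
   = 60.49 %

60.49 %


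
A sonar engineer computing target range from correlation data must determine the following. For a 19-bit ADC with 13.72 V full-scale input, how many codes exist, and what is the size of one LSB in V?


Step 1 — number of quantization levels:
L = 2^N = 2^19 = 524288

Step 2 — LSB step size:
delta = Vfs / L
      = 13.72 / 524288
      = 2.617e-05 V

Levels = 524288; step size = 2.617e-05 V


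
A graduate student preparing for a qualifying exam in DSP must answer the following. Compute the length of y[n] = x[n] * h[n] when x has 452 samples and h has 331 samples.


Linear convolution output length:
L = N + M - 1
  = 452 + 331 - 1
  = 782 samples

782


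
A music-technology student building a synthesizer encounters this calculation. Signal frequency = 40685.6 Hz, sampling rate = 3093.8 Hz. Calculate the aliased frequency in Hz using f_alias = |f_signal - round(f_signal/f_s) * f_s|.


Compute the nearest integer multiple of fs to the signal:
n = round(40685.6 / 3093.8) = 13
f_alias = |40685.6 - 13 * 3093.8|
        = |40685.6 - 40219.4|
        = 466.2 Hz

466.2


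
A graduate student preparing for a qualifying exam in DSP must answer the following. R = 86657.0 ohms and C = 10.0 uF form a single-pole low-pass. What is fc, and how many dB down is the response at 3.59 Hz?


Step 1 — cutoff frequency:
fc = 1 / (2*pi*R*C)
C = 10.0 uF = 1e-05 F
fc = 1 / (2*pi*86657.0*1e-05)
   = 0.183661 Hz

Step 2 — magnitude at f = 3.59 Hz:
|H(f)| = 1 / sqrt(1 + (f/fc)^2)
f/fc = 3.59 / 0.183661 = 19.546883
|H| = 1 / sqrt(1 + 382.080635) = 0.0510922
|H|_dB = 20*log10(0.0510922) = -25.83 dB

fc = 0.183661 Hz; |H(3.59 Hz)| = -25.83 dB


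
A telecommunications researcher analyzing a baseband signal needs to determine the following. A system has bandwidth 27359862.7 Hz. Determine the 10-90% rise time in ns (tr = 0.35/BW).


Rise time from bandwidth relationship:
tr = 0.35 / BW
   = 0.35 / 27359862.7
   = 1.279246186e-08 s
   = 12.7925 ns

12.7925 ns


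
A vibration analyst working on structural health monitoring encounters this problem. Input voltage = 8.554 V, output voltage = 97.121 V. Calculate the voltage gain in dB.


Voltage gain in dB:
G = 20 * log10(Vout / Vin)
  = 20 * log10(97.121 / 8.554)
  = 20 * log10(11.35387)
  = 20 * 1.055144
  = 21.1 dB

21.1 dB


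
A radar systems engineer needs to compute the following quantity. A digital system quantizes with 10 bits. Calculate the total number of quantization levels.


Number of quantization levels = 2^N
= 2^10
= 1024

1024


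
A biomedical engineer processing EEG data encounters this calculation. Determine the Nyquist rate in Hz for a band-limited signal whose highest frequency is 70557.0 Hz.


The Nyquist rate is twice the maximum frequency component.
fs_min = 2 * fmax
      = 2 * 70557.0
      = 141114.0 Hz

141114.0


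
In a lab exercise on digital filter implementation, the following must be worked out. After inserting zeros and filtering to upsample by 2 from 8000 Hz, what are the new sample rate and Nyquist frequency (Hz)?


Step 1 — output sample rate after interpolation by L:
fs_out = L * fs_in = 2 * 8000 = 16000 Hz

Step 2 — Nyquist frequency of the output stream:
f_Nyq = fs_out / 2 = 16000 / 2 = 8000.0 Hz

fs_out = 16000 Hz; f_Nyquist = 8000.0 Hz


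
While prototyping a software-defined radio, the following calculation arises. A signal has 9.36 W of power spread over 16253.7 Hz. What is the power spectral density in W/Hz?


Power spectral density:
PSD = P / BW
    = 9.36 / 16253.7
    = 0.00057587 W/Hz

0.00057587 W/Hz


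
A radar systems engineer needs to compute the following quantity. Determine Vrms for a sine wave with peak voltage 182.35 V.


RMS voltage for a sinusoidal waveform:
V_rms = V_peak / sqrt(2)
      = 182.35 / 1.414214
      = 128.941 V

128.941 V


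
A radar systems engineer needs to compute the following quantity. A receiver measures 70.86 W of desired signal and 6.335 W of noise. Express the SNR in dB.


SNR in decibels:
SNR = 10 * log10(Ps / Pn)
    = 10 * log10(70.86 / 6.335)
    = 10 * log10(11.1855)
    = 10 * 1.0487
    = 10.49 dB

10.49 dB


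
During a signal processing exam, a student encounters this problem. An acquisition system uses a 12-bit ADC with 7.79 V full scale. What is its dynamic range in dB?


Dynamic range from full-scale to LSB:
V_min = V_max / 2^bits = 7.79 / 2^12
DR = 20 * log10(V_max / V_min)
   = 20 * log10(2^12)
   = 20 * 12 * log10(2)
   = 72.25 dB

72.25 dB


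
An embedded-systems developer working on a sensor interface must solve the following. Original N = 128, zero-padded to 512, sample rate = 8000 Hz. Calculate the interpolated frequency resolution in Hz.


Frequency resolution after zero-padding:
N_padded = 128 * 4 = 512
df = fs / N_padded
   = 8000 / 512
   = 15.625 Hz

15.625 Hz


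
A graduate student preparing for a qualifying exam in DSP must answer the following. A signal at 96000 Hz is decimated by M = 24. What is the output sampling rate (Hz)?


Decimation reduces the sample rate:
fs_out = fs_in / M
       = 96000 / 24
       = 4000.0 Hz

4000.0 Hz


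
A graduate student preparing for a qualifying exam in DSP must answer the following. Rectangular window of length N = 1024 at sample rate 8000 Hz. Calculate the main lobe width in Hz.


Main lobe width for a rectangular window:
Width = 2 * fs / N
      = 2 * 8000 / 1024
      = 16000 / 1024
      = 15.625 Hz

15.625 Hz
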